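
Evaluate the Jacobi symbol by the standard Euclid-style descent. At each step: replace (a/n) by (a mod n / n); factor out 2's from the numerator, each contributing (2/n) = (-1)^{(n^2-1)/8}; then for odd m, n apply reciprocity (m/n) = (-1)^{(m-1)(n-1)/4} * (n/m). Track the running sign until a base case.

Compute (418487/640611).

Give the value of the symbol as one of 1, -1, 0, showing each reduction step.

reciprocity: (418487/640611) = -1·(640611/418487) since 418487 mod 4 = 3, 640611 mod 4 = 3; sign now -1
(640611/418487) = (222124/418487)   [reduce mod 418487]
222124 = 2^2·55531; (2/418487) = +1 since 418487 mod 8 = 7, so (222124/418487) = (+1)^2·(55531/418487); sign now -1
reciprocity: (55531/418487) = -1·(418487/55531) since 55531 mod 4 = 3, 418487 mod 4 = 3; sign now +1
(418487/55531) = (29770/55531)   [reduce mod 55531]
29770 = 2^1·14885; (2/55531) = -1 since 55531 mod 8 = 3, so (29770/55531) = (-1)^1·(14885/55531); sign now -1
reciprocity: (14885/55531) = +1·(55531/14885) since 14885 mod 4 = 1, 55531 mod 4 = 3; sign now -1
(55531/14885) = (10876/14885)   [reduce mod 14885]
10876 = 2^2·2719; (2/14885) = -1 since 14885 mod 8 = 5, so (10876/14885) = (-1)^2·(2719/14885); sign now -1
reciprocity: (2719/14885) = +1·(14885/2719) since 2719 mod 4 = 3, 14885 mod 4 = 1; sign now -1
(14885/2719) = (1290/2719)   [reduce mod 2719]
1290 = 2^1·645; (2/2719) = +1 since 2719 mod 8 = 7, so (1290/2719) = (+1)^1·(645/2719); sign now -1
reciprocity: (645/2719) = +1·(2719/645) since 645 mod 4 = 1, 2719 mod 4 = 3; sign now -1
(2719/645) = (139/645)   [reduce mod 645]
reciprocity: (139/645) = +1·(645/139) since 139 mod 4 = 3, 645 mod 4 = 1; sign now -1
(645/139) = (89/139)   [reduce mod 139]
reciprocity: (89/139) = +1·(139/89) since 89 mod 4 = 1, 139 mod 4 = 3; sign now -1
(139/89) = (50/89)   [reduce mod 89]
50 = 2^1·25; (2/89) = +1 since 89 mod 8 = 1, so (50/89) = (+1)^1·(25/89); sign now -1
reciprocity: (25/89) = +1·(89/25) since 25 mod 4 = 1, 89 mod 4 = 1; sign now -1
(89/25) = (14/25)   [reduce mod 25]
14 = 2^1·7; (2/25) = +1 since 25 mod 8 = 1, so (14/25) = (+1)^1·(7/25); sign now -1
reciprocity: (7/25) = +1·(25/7) since 7 mod 4 = 3, 25 mod 4 = 1; sign now -1
(25/7) = (4/7)   [reduce mod 7]
4 = 2^2·1; (2/7) = +1 since 7 mod 8 = 7, so (4/7) = (+1)^2·(1/7); sign now -1
(1/7) = 1; final value = sign = -1

-1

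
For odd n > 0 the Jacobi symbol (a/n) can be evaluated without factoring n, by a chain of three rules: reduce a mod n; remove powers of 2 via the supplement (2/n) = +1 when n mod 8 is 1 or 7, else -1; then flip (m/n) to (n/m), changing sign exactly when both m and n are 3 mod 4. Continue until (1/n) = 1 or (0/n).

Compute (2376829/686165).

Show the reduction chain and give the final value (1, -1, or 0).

(2376829/686165): 2376829 mod 686165 = 318334, so (2376829/686165) = (318334/686165)
factor out 2^1: 318334 = 2^1·159167; with 686165 mod 8 = 5, (2/686165) = -1; sign now -1; continue with (159167/686165)
flip (159167/686165) -> (686165/159167): both odd, 159167 mod 4 = 3, 686165 mod 4 = 1, so the flip contributes +1; sign now -1
(686165/159167): 686165 mod 159167 = 49497, so (686165/159167) = (49497/159167)
flip (49497/159167) -> (159167/49497): both odd, 49497 mod 4 = 1, 159167 mod 4 = 3, so the flip contributes +1; sign now -1
(159167/49497): 159167 mod 49497 = 10676, so (159167/49497) = (10676/49497)
factor out 2^2: 10676 = 2^2·2669; with 49497 mod 8 = 1, (2/49497) = +1; sign now -1; continue with (2669/49497)
flip (2669/49497) -> (49497/2669): both odd, 2669 mod 4 = 1, 49497 mod 4 = 1, so the flip contributes +1; sign now -1
(49497/2669): 49497 mod 2669 = 1455, so (49497/2669) = (1455/2669)
flip (1455/2669) -> (2669/1455): both odd, 1455 mod 4 = 3, 2669 mod 4 = 1, so the flip contributes +1; sign now -1
(2669/1455): 2669 mod 1455 = 1214, so (2669/1455) = (1214/1455)
factor out 2^1: 1214 = 2^1·607; with 1455 mod 8 = 7, (2/1455) = +1; sign now -1; continue with (607/1455)
flip (607/1455) -> (1455/607): both odd, 607 mod 4 = 3, 1455 mod 4 = 3, so the flip contributes -1; sign now +1
(1455/607): 1455 mod 607 = 241, so (1455/607) = (241/607)
flip (241/607) -> (607/241): both odd, 241 mod 4 = 1, 607 mod 4 = 3, so the flip contributes +1; sign now +1
(607/241): 607 mod 241 = 125, so (607/241) = (125/241)
flip (125/241) -> (241/125): both odd, 125 mod 4 = 1, 241 mod 4 = 1, so the flip contributes +1; sign now +1
(241/125): 241 mod 125 = 116, so (241/125) = (116/125)
factor out 2^2: 116 = 2^2·29; with 125 mod 8 = 5, (2/125) = -1; sign now +1; continue with (29/125)
flip (29/125) -> (125/29): both odd, 29 mod 4 = 1, 125 mod 4 = 1, so the flip contributes +1; sign now +1
(125/29): 125 mod 29 = 9, so (125/29) = (9/29)
flip (9/29) -> (29/9): both odd, 9 mod 4 = 1, 29 mod 4 = 1, so the flip contributes +1; sign now +1
(29/9): 29 mod 9 = 2, so (29/9) = (2/9)
factor out 2^1: 2 = 2^1·1; with 9 mod 8 = 1, (2/9) = +1; sign now +1; continue with (1/9)
reached (1/9) = 1, so the symbol is +1

1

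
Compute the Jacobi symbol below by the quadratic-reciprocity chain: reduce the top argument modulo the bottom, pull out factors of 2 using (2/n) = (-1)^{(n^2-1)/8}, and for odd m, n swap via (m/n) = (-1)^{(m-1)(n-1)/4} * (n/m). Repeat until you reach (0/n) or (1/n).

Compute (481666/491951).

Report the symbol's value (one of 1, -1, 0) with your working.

factor out 2^1: 481666 = 2^1·240833; with 491951 mod 8 = 7, (2/491951) = +1; sign now +1; continue with (240833/491951)
flip (240833/491951) -> (491951/240833): both odd, 240833 mod 4 = 1, 491951 mod 4 = 3, so the flip contributes +1; sign now +1
(491951/240833): 491951 mod 240833 = 10285, so (491951/240833) = (10285/240833)
flip (10285/240833) -> (240833/10285): both odd, 10285 mod 4 = 1, 240833 mod 4 = 1, so the flip contributes +1; sign now +1
(240833/10285): 240833 mod 10285 = 4278, so (240833/10285) = (4278/10285)
factor out 2^1: 4278 = 2^1·2139; with 10285 mod 8 = 5, (2/10285) = -1; sign now -1; continue with (2139/10285)
flip (2139/10285) -> (10285/2139): both odd, 2139 mod 4 = 3, 10285 mod 4 = 1, so the flip contributes +1; sign now -1
(10285/2139): 10285 mod 2139 = 1729, so (10285/2139) = (1729/2139)
flip (1729/2139) -> (2139/1729): both odd, 1729 mod 4 = 1, 2139 mod 4 = 3, so the flip contributes +1; sign now -1
(2139/1729): 2139 mod 1729 = 410, so (2139/1729) = (410/1729)
factor out 2^1: 410 = 2^1·205; with 1729 mod 8 = 1, (2/1729) = +1; sign now -1; continue with (205/1729)
flip (205/1729) -> (1729/205): both odd, 205 mod 4 = 1, 1729 mod 4 = 1, so the flip contributes +1; sign now -1
(1729/205): 1729 mod 205 = 89, so (1729/205) = (89/205)
flip (89/205) -> (205/89): both odd, 89 mod 4 = 1, 205 mod 4 = 1, so the flip contributes +1; sign now -1
(205/89): 205 mod 89 = 27, so (205/89) = (27/89)
flip (27/89) -> (89/27): both odd, 27 mod 4 = 3, 89 mod 4 = 1, so the flip contributes +1; sign now -1
(89/27): 89 mod 27 = 8, so (89/27) = (8/27)
factor out 2^3: 8 = 2^3·1; with 27 mod 8 = 3, (2/27) = -1; sign now +1; continue with (1/27)
reached (1/27) = 1, so the symbol is +1

1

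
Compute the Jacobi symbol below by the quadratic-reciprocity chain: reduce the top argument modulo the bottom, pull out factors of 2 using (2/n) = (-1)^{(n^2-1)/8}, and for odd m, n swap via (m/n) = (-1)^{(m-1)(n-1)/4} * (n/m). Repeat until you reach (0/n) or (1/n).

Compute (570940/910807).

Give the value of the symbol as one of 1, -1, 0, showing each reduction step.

570940 = 2^2·142735; (2/910807) = +1 since 910807 mod 8 = 7, so (570940/910807) = (+1)^2·(142735/910807); sign now +1
reciprocity: (142735/910807) = -1·(910807/142735) since 142735 mod 4 = 3, 910807 mod 4 = 3; sign now -1
(910807/142735) = (54397/142735)   [reduce mod 142735]
reciprocity: (54397/142735) = +1·(142735/54397) since 54397 mod 4 = 1, 142735 mod 4 = 3; sign now -1
(142735/54397) = (33941/54397)   [reduce mod 54397]
reciprocity: (33941/54397) = +1·(54397/33941) since 33941 mod 4 = 1, 54397 mod 4 = 1; sign now -1
(54397/33941) = (20456/33941)   [reduce mod 33941]
20456 = 2^3·2557; (2/33941) = -1 since 33941 mod 8 = 5, so (20456/33941) = (-1)^3·(2557/33941); sign now +1
reciprocity: (2557/33941) = +1·(33941/2557) since 2557 mod 4 = 1, 33941 mod 4 = 1; sign now +1
(33941/2557) = (700/2557)   [reduce mod 2557]
700 = 2^2·175; (2/2557) = -1 since 2557 mod 8 = 5, so (700/2557) = (-1)^2·(175/2557); sign now +1
reciprocity: (175/2557) = +1·(2557/175) since 175 mod 4 = 3, 2557 mod 4 = 1; sign now +1
(2557/175) = (107/175)   [reduce mod 175]
reciprocity: (107/175) = -1·(175/107) since 107 mod 4 = 3, 175 mod 4 = 3; sign now -1
(175/107) = (68/107)   [reduce mod 107]
68 = 2^2·17; (2/107) = -1 since 107 mod 8 = 3, so (68/107) = (-1)^2·(17/107); sign now -1
reciprocity: (17/107) = +1·(107/17) since 17 mod 4 = 1, 107 mod 4 = 3; sign now -1
(107/17) = (5/17)   [reduce mod 17]
reciprocity: (5/17) = +1·(17/5) since 5 mod 4 = 1, 17 mod 4 = 1; sign now -1
(17/5) = (2/5)   [reduce mod 5]
2 = 2^1·1; (2/5) = -1 since 5 mod 8 = 5, so (2/5) = (-1)^1·(1/5); sign now +1
(1/5) = 1; final value = sign = +1

1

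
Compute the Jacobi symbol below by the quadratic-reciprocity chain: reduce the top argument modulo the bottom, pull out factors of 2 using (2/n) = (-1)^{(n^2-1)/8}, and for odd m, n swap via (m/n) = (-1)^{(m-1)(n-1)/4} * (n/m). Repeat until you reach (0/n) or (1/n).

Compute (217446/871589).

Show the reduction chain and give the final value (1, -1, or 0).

1

factor out 2^1: 217446 = 2^1·108723; with 871589 mod 8 = 5, (2/871589) = -1; sign now -1; continue with (108723/871589)
flip (108723/871589) -> (871589/108723): both odd, 108723 mod 4 = 3, 871589 mod 4 = 1, so the flip contributes +1; sign now -1
(871589/108723): 871589 mod 108723 = 1805, so (871589/108723) = (1805/108723)
flip (1805/108723) -> (108723/1805): both odd, 1805 mod 4 = 1, 108723 mod 4 = 3, so the flip contributes +1; sign now -1
(108723/1805): 108723 mod 1805 = 423, so (108723/1805) = (423/1805)
flip (423/1805) -> (1805/423): both odd, 423 mod 4 = 3, 1805 mod 4 = 1, so the flip contributes +1; sign now -1
(1805/423): 1805 mod 423 = 113, so (1805/423) = (113/423)
flip (113/423) -> (423/113): both odd, 113 mod 4 = 1, 423 mod 4 = 3, so the flip contributes +1; sign now -1
(423/113): 423 mod 113 = 84, so (423/113) = (84/113)
factor out 2^2: 84 = 2^2·21; with 113 mod 8 = 1, (2/113) = +1; sign now -1; continue with (21/113)
flip (21/113) -> (113/21): both odd, 21 mod 4 = 1, 113 mod 4 = 1, so the flip contributes +1; sign now -1
(113/21): 113 mod 21 = 8, so (113/21) = (8/21)
factor out 2^3: 8 = 2^3·1; with 21 mod 8 = 5, (2/21) = -1; sign now +1; continue with (1/21)
reached (1/21) = 1, so the symbol is +1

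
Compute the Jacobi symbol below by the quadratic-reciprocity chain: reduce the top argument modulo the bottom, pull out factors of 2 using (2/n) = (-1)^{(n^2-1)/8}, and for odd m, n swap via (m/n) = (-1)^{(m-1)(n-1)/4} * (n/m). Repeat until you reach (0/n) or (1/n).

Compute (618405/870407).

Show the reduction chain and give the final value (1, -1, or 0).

flip (618405/870407) -> (870407/618405): both odd, 618405 mod 4 = 1, 870407 mod 4 = 3, so the flip contributes +1; sign now +1
(870407/618405): 870407 mod 618405 = 252002, so (870407/618405) = (252002/618405)
factor out 2^1: 252002 = 2^1·126001; with 618405 mod 8 = 5, (2/618405) = -1; sign now -1; continue with (126001/618405)
flip (126001/618405) -> (618405/126001): both odd, 126001 mod 4 = 1, 618405 mod 4 = 1, so the flip contributes +1; sign now -1
(618405/126001): 618405 mod 126001 = 114401, so (618405/126001) = (114401/126001)
flip (114401/126001) -> (126001/114401): both odd, 114401 mod 4 = 1, 126001 mod 4 = 1, so the flip contributes +1; sign now -1
(126001/114401): 126001 mod 114401 = 11600, so (126001/114401) = (11600/114401)
factor out 2^4: 11600 = 2^4·725; with 114401 mod 8 = 1, (2/114401) = +1; sign now -1; continue with (725/114401)
flip (725/114401) -> (114401/725): both odd, 725 mod 4 = 1, 114401 mod 4 = 1, so the flip contributes +1; sign now -1
(114401/725): 114401 mod 725 = 576, so (114401/725) = (576/725)
factor out 2^6: 576 = 2^6·9; with 725 mod 8 = 5, (2/725) = -1; sign now -1; continue with (9/725)
flip (9/725) -> (725/9): both odd, 9 mod 4 = 1, 725 mod 4 = 1, so the flip contributes +1; sign now -1
(725/9): 725 mod 9 = 5, so (725/9) = (5/9)
flip (5/9) -> (9/5): both odd, 5 mod 4 = 1, 9 mod 4 = 1, so the flip contributes +1; sign now -1
(9/5): 9 mod 5 = 4, so (9/5) = (4/5)
factor out 2^2: 4 = 2^2·1; with 5 mod 8 = 5, (2/5) = -1; sign now -1; continue with (1/5)
reached (1/5) = 1, so the symbol is -1

-1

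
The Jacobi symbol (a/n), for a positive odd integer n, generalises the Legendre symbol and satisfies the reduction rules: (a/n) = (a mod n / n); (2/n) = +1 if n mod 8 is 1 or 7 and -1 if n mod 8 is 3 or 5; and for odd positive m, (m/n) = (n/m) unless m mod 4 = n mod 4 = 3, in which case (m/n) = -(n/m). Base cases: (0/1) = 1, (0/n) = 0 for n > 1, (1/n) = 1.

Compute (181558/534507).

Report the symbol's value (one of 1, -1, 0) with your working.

1

181558 = 2^1·90779; (2/534507) = -1 since 534507 mod 8 = 3, so (181558/534507) = (-1)^1·(90779/534507); sign now -1
reciprocity: (90779/534507) = -1·(534507/90779) since 90779 mod 4 = 3, 534507 mod 4 = 3; sign now +1
(534507/90779) = (80612/90779)   [reduce mod 90779]
80612 = 2^2·20153; (2/90779) = -1 since 90779 mod 8 = 3, so (80612/90779) = (-1)^2·(20153/90779); sign now +1
reciprocity: (20153/90779) = +1·(90779/20153) since 20153 mod 4 = 1, 90779 mod 4 = 3; sign now +1
(90779/20153) = (10167/20153)   [reduce mod 20153]
reciprocity: (10167/20153) = +1·(20153/10167) since 10167 mod 4 = 3, 20153 mod 4 = 1; sign now +1
(20153/10167) = (9986/10167)   [reduce mod 10167]
9986 = 2^1·4993; (2/10167) = +1 since 10167 mod 8 = 7, so (9986/10167) = (+1)^1·(4993/10167); sign now +1
reciprocity: (4993/10167) = +1·(10167/4993) since 4993 mod 4 = 1, 10167 mod 4 = 3; sign now +1
(10167/4993) = (181/4993)   [reduce mod 4993]
reciprocity: (181/4993) = +1·(4993/181) since 181 mod 4 = 1, 4993 mod 4 = 1; sign now +1
(4993/181) = (106/181)   [reduce mod 181]
106 = 2^1·53; (2/181) = -1 since 181 mod 8 = 5, so (106/181) = (-1)^1·(53/181); sign now -1
reciprocity: (53/181) = +1·(181/53) since 53 mod 4 = 1, 181 mod 4 = 1; sign now -1
(181/53) = (22/53)   [reduce mod 53]
22 = 2^1·11; (2/53) = -1 since 53 mod 8 = 5, so (22/53) = (-1)^1·(11/53); sign now +1
reciprocity: (11/53) = +1·(53/11) since 11 mod 4 = 3, 53 mod 4 = 1; sign now +1
(53/11) = (9/11)   [reduce mod 11]
reciprocity: (9/11) = +1·(11/9) since 9 mod 4 = 1, 11 mod 4 = 3; sign now +1
(11/9) = (2/9)   [reduce mod 9]
2 = 2^1·1; (2/9) = +1 since 9 mod 8 = 1, so (2/9) = (+1)^1·(1/9); sign now +1
(1/9) = 1; final value = sign = +1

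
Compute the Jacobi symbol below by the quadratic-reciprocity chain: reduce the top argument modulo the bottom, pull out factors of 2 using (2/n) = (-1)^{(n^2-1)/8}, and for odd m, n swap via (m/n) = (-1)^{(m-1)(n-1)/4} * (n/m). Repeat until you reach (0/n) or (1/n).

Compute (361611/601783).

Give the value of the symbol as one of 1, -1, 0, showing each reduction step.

-1

reciprocity: (361611/601783) = -1·(601783/361611) since 361611 mod 4 = 3, 601783 mod 4 = 3; sign now -1
(601783/361611) = (240172/361611)   [reduce mod 361611]
240172 = 2^2·60043; (2/361611) = -1 since 361611 mod 8 = 3, so (240172/361611) = (-1)^2·(60043/361611); sign now -1
reciprocity: (60043/361611) = -1·(361611/60043) since 60043 mod 4 = 3, 361611 mod 4 = 3; sign now +1
(361611/60043) = (1353/60043)   [reduce mod 60043]
reciprocity: (1353/60043) = +1·(60043/1353) since 1353 mod 4 = 1, 60043 mod 4 = 3; sign now +1
(60043/1353) = (511/1353)   [reduce mod 1353]
reciprocity: (511/1353) = +1·(1353/511) since 511 mod 4 = 3, 1353 mod 4 = 1; sign now +1
(1353/511) = (331/511)   [reduce mod 511]
reciprocity: (331/511) = -1·(511/331) since 331 mod 4 = 3, 511 mod 4 = 3; sign now -1
(511/331) = (180/331)   [reduce mod 331]
180 = 2^2·45; (2/331) = -1 since 331 mod 8 = 3, so (180/331) = (-1)^2·(45/331); sign now -1
reciprocity: (45/331) = +1·(331/45) since 45 mod 4 = 1, 331 mod 4 = 3; sign now -1
(331/45) = (16/45)   [reduce mod 45]
16 = 2^4·1; (2/45) = -1 since 45 mod 8 = 5, so (16/45) = (-1)^4·(1/45); sign now -1
(1/45) = 1; final value = sign = -1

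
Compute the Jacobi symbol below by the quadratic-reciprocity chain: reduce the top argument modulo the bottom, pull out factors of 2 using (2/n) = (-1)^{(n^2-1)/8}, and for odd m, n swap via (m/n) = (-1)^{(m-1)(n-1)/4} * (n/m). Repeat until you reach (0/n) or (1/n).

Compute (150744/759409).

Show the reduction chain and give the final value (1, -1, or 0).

1

150744 = 2^3·18843; (2/759409) = +1 since 759409 mod 8 = 1, so (150744/759409) = (+1)^3·(18843/759409); sign now +1
reciprocity: (18843/759409) = +1·(759409/18843) since 18843 mod 4 = 3, 759409 mod 4 = 1; sign now +1
(759409/18843) = (5689/18843)   [reduce mod 18843]
reciprocity: (5689/18843) = +1·(18843/5689) since 5689 mod 4 = 1, 18843 mod 4 = 3; sign now +1
(18843/5689) = (1776/5689)   [reduce mod 5689]
1776 = 2^4·111; (2/5689) = +1 since 5689 mod 8 = 1, so (1776/5689) = (+1)^4·(111/5689); sign now +1
reciprocity: (111/5689) = +1·(5689/111) since 111 mod 4 = 3, 5689 mod 4 = 1; sign now +1
(5689/111) = (28/111)   [reduce mod 111]
28 = 2^2·7; (2/111) = +1 since 111 mod 8 = 7, so (28/111) = (+1)^2·(7/111); sign now +1
reciprocity: (7/111) = -1·(111/7) since 7 mod 4 = 3, 111 mod 4 = 3; sign now -1
(111/7) = (6/7)   [reduce mod 7]
6 = 2^1·3; (2/7) = +1 since 7 mod 8 = 7, so (6/7) = (+1)^1·(3/7); sign now -1
reciprocity: (3/7) = -1·(7/3) since 3 mod 4 = 3, 7 mod 4 = 3; sign now +1
(7/3) = (1/3)   [reduce mod 3]
(1/3) = 1; final value = sign = +1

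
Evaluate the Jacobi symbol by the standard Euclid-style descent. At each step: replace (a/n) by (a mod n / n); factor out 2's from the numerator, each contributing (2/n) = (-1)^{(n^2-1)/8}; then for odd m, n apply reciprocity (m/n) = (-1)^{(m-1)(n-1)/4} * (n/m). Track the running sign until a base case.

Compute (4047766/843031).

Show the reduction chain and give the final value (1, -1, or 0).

(4047766/843031): 4047766 mod 843031 = 675642, so (4047766/843031) = (675642/843031)
factor out 2^1: 675642 = 2^1·337821; with 843031 mod 8 = 7, (2/843031) = +1; sign now +1; continue with (337821/843031)
flip (337821/843031) -> (843031/337821): both odd, 337821 mod 4 = 1, 843031 mod 4 = 3, so the flip contributes +1; sign now +1
(843031/337821): 843031 mod 337821 = 167389, so (843031/337821) = (167389/337821)
flip (167389/337821) -> (337821/167389): both odd, 167389 mod 4 = 1, 337821 mod 4 = 1, so the flip contributes +1; sign now +1
(337821/167389): 337821 mod 167389 = 3043, so (337821/167389) = (3043/167389)
flip (3043/167389) -> (167389/3043): both odd, 3043 mod 4 = 3, 167389 mod 4 = 1, so the flip contributes +1; sign now +1
(167389/3043): 167389 mod 3043 = 24, so (167389/3043) = (24/3043)
factor out 2^3: 24 = 2^3·3; with 3043 mod 8 = 3, (2/3043) = -1; sign now -1; continue with (3/3043)
flip (3/3043) -> (3043/3): both odd, 3 mod 4 = 3, 3043 mod 4 = 3, so the flip contributes -1; sign now +1
(3043/3): 3043 mod 3 = 1, so (3043/3) = (1/3)
reached (1/3) = 1, so the symbol is +1

1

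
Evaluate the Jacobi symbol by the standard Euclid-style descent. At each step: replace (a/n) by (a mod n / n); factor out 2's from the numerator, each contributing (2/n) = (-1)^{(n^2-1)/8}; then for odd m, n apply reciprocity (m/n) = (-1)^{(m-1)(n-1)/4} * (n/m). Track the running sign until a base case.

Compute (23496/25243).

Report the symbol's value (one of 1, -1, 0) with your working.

factor out 2^3: 23496 = 2^3·2937; with 25243 mod 8 = 3, (2/25243) = -1; sign now -1; continue with (2937/25243)
flip (2937/25243) -> (25243/2937): both odd, 2937 mod 4 = 1, 25243 mod 4 = 3, so the flip contributes +1; sign now -1
(25243/2937): 25243 mod 2937 = 1747, so (25243/2937) = (1747/2937)
flip (1747/2937) -> (2937/1747): both odd, 1747 mod 4 = 3, 2937 mod 4 = 1, so the flip contributes +1; sign now -1
(2937/1747): 2937 mod 1747 = 1190, so (2937/1747) = (1190/1747)
factor out 2^1: 1190 = 2^1·595; with 1747 mod 8 = 3, (2/1747) = -1; sign now +1; continue with (595/1747)
flip (595/1747) -> (1747/595): both odd, 595 mod 4 = 3, 1747 mod 4 = 3, so the flip contributes -1; sign now -1
(1747/595): 1747 mod 595 = 557, so (1747/595) = (557/595)
flip (557/595) -> (595/557): both odd, 557 mod 4 = 1, 595 mod 4 = 3, so the flip contributes +1; sign now -1
(595/557): 595 mod 557 = 38, so (595/557) = (38/557)
factor out 2^1: 38 = 2^1·19; with 557 mod 8 = 5, (2/557) = -1; sign now +1; continue with (19/557)
flip (19/557) -> (557/19): both odd, 19 mod 4 = 3, 557 mod 4 = 1, so the flip contributes +1; sign now +1
(557/19): 557 mod 19 = 6, so (557/19) = (6/19)
factor out 2^1: 6 = 2^1·3; with 19 mod 8 = 3, (2/19) = -1; sign now -1; continue with (3/19)
flip (3/19) -> (19/3): both odd, 3 mod 4 = 3, 19 mod 4 = 3, so the flip contributes -1; sign now +1
(19/3): 19 mod 3 = 1, so (19/3) = (1/3)
reached (1/3) = 1, so the symbol is +1

1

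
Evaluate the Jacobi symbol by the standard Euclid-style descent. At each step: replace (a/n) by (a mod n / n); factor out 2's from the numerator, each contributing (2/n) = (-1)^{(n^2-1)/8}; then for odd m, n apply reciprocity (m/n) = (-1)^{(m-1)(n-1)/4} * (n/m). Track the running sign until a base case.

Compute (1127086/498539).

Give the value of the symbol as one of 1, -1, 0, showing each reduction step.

1

(1127086/498539): 1127086 mod 498539 = 130008, so (1127086/498539) = (130008/498539)
factor out 2^3: 130008 = 2^3·16251; with 498539 mod 8 = 3, (2/498539) = -1; sign now -1; continue with (16251/498539)
flip (16251/498539) -> (498539/16251): both odd, 16251 mod 4 = 3, 498539 mod 4 = 3, so the flip contributes -1; sign now +1
(498539/16251): 498539 mod 16251 = 11009, so (498539/16251) = (11009/16251)
flip (11009/16251) -> (16251/11009): both odd, 11009 mod 4 = 1, 16251 mod 4 = 3, so the flip contributes +1; sign now +1
(16251/11009): 16251 mod 11009 = 5242, so (16251/11009) = (5242/11009)
factor out 2^1: 5242 = 2^1·2621; with 11009 mod 8 = 1, (2/11009) = +1; sign now +1; continue with (2621/11009)
flip (2621/11009) -> (11009/2621): both odd, 2621 mod 4 = 1, 11009 mod 4 = 1, so the flip contributes +1; sign now +1
(11009/2621): 11009 mod 2621 = 525, so (11009/2621) = (525/2621)
flip (525/2621) -> (2621/525): both odd, 525 mod 4 = 1, 2621 mod 4 = 1, so the flip contributes +1; sign now +1
(2621/525): 2621 mod 525 = 521, so (2621/525) = (521/525)
flip (521/525) -> (525/521): both odd, 521 mod 4 = 1, 525 mod 4 = 1, so the flip contributes +1; sign now +1
(525/521): 525 mod 521 = 4, so (525/521) = (4/521)
factor out 2^2: 4 = 2^2·1; with 521 mod 8 = 1, (2/521) = +1; sign now +1; continue with (1/521)
reached (1/521) = 1, so the symbol is +1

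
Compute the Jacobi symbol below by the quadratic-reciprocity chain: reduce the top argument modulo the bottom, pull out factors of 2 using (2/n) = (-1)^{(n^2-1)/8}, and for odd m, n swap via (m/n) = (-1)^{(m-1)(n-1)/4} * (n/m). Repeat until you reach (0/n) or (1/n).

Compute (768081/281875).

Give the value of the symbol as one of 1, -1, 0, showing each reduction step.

(768081/281875) = (204331/281875)   [reduce mod 281875]
reciprocity: (204331/281875) = -1·(281875/204331) since 204331 mod 4 = 3, 281875 mod 4 = 3; sign now -1
(281875/204331) = (77544/204331)   [reduce mod 204331]
77544 = 2^3·9693; (2/204331) = -1 since 204331 mod 8 = 3, so (77544/204331) = (-1)^3·(9693/204331); sign now +1
reciprocity: (9693/204331) = +1·(204331/9693) since 9693 mod 4 = 1, 204331 mod 4 = 3; sign now +1
(204331/9693) = (778/9693)   [reduce mod 9693]
778 = 2^1·389; (2/9693) = -1 since 9693 mod 8 = 5, so (778/9693) = (-1)^1·(389/9693); sign now -1
reciprocity: (389/9693) = +1·(9693/389) since 389 mod 4 = 1, 9693 mod 4 = 1; sign now -1
(9693/389) = (357/389)   [reduce mod 389]
reciprocity: (357/389) = +1·(389/357) since 357 mod 4 = 1, 389 mod 4 = 1; sign now -1
(389/357) = (32/357)   [reduce mod 357]
32 = 2^5·1; (2/357) = -1 since 357 mod 8 = 5, so (32/357) = (-1)^5·(1/357); sign now +1
(1/357) = 1; final value = sign = +1

1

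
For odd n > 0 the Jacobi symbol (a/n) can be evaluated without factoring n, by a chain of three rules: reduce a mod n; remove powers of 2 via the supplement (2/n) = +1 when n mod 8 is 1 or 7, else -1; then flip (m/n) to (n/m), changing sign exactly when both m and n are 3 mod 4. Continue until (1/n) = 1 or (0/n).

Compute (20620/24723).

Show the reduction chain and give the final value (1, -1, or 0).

1

20620 = 2^2·5155; (2/24723) = -1 since 24723 mod 8 = 3, so (20620/24723) = (-1)^2·(5155/24723); sign now +1
reciprocity: (5155/24723) = -1·(24723/5155) since 5155 mod 4 = 3, 24723 mod 4 = 3; sign now -1
(24723/5155) = (4103/5155)   [reduce mod 5155]
reciprocity: (4103/5155) = -1·(5155/4103) since 4103 mod 4 = 3, 5155 mod 4 = 3; sign now +1
(5155/4103) = (1052/4103)   [reduce mod 4103]
1052 = 2^2·263; (2/4103) = +1 since 4103 mod 8 = 7, so (1052/4103) = (+1)^2·(263/4103); sign now +1
reciprocity: (263/4103) = -1·(4103/263) since 263 mod 4 = 3, 4103 mod 4 = 3; sign now -1
(4103/263) = (158/263)   [reduce mod 263]
158 = 2^1·79; (2/263) = +1 since 263 mod 8 = 7, so (158/263) = (+1)^1·(79/263); sign now -1
reciprocity: (79/263) = -1·(263/79) since 79 mod 4 = 3, 263 mod 4 = 3; sign now +1
(263/79) = (26/79)   [reduce mod 79]
26 = 2^1·13; (2/79) = +1 since 79 mod 8 = 7, so (26/79) = (+1)^1·(13/79); sign now +1
reciprocity: (13/79) = +1·(79/13) since 13 mod 4 = 1, 79 mod 4 = 3; sign now +1
(79/13) = (1/13)   [reduce mod 13]
(1/13) = 1; final value = sign = +1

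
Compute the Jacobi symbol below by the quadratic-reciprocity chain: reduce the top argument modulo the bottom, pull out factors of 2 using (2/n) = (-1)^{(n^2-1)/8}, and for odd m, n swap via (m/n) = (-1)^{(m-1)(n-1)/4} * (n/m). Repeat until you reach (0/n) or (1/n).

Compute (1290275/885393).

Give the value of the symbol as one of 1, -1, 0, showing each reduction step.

(1290275/885393): 1290275 mod 885393 = 404882, so (1290275/885393) = (404882/885393)
factor out 2^1: 404882 = 2^1·202441; with 885393 mod 8 = 1, (2/885393) = +1; sign now +1; continue with (202441/885393)
flip (202441/885393) -> (885393/202441): both odd, 202441 mod 4 = 1, 885393 mod 4 = 1, so the flip contributes +1; sign now +1
(885393/202441): 885393 mod 202441 = 75629, so (885393/202441) = (75629/202441)
flip (75629/202441) -> (202441/75629): both odd, 75629 mod 4 = 1, 202441 mod 4 = 1, so the flip contributes +1; sign now +1
(202441/75629): 202441 mod 75629 = 51183, so (202441/75629) = (51183/75629)
flip (51183/75629) -> (75629/51183): both odd, 51183 mod 4 = 3, 75629 mod 4 = 1, so the flip contributes +1; sign now +1
(75629/51183): 75629 mod 51183 = 24446, so (75629/51183) = (24446/51183)
factor out 2^1: 24446 = 2^1·12223; with 51183 mod 8 = 7, (2/51183) = +1; sign now +1; continue with (12223/51183)
flip (12223/51183) -> (51183/12223): both odd, 12223 mod 4 = 3, 51183 mod 4 = 3, so the flip contributes -1; sign now -1
(51183/12223): 51183 mod 12223 = 2291, so (51183/12223) = (2291/12223)
flip (2291/12223) -> (12223/2291): both odd, 2291 mod 4 = 3, 12223 mod 4 = 3, so the flip contributes -1; sign now +1
(12223/2291): 12223 mod 2291 = 768, so (12223/2291) = (768/2291)
factor out 2^8: 768 = 2^8·3; with 2291 mod 8 = 3, (2/2291) = -1; sign now +1; continue with (3/2291)
flip (3/2291) -> (2291/3): both odd, 3 mod 4 = 3, 2291 mod 4 = 3, so the flip contributes -1; sign now -1
(2291/3): 2291 mod 3 = 2, so (2291/3) = (2/3)
factor out 2^1: 2 = 2^1·1; with 3 mod 8 = 3, (2/3) = -1; sign now +1; continue with (1/3)
reached (1/3) = 1, so the symbol is +1

1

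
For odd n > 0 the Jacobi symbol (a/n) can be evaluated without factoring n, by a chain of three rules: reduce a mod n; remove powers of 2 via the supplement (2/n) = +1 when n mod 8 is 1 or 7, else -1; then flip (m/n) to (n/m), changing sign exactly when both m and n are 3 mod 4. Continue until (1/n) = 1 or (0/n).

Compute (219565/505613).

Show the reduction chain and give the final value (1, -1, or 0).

1

flip (219565/505613) -> (505613/219565): both odd, 219565 mod 4 = 1, 505613 mod 4 = 1, so the flip contributes +1; sign now +1
(505613/219565): 505613 mod 219565 = 66483, so (505613/219565) = (66483/219565)
flip (66483/219565) -> (219565/66483): both odd, 66483 mod 4 = 3, 219565 mod 4 = 1, so the flip contributes +1; sign now +1
(219565/66483): 219565 mod 66483 = 20116, so (219565/66483) = (20116/66483)
factor out 2^2: 20116 = 2^2·5029; with 66483 mod 8 = 3, (2/66483) = -1; sign now +1; continue with (5029/66483)
flip (5029/66483) -> (66483/5029): both odd, 5029 mod 4 = 1, 66483 mod 4 = 3, so the flip contributes +1; sign now +1
(66483/5029): 66483 mod 5029 = 1106, so (66483/5029) = (1106/5029)
factor out 2^1: 1106 = 2^1·553; with 5029 mod 8 = 5, (2/5029) = -1; sign now -1; continue with (553/5029)
flip (553/5029) -> (5029/553): both odd, 553 mod 4 = 1, 5029 mod 4 = 1, so the flip contributes +1; sign now -1
(5029/553): 5029 mod 553 = 52, so (5029/553) = (52/553)
factor out 2^2: 52 = 2^2·13; with 553 mod 8 = 1, (2/553) = +1; sign now -1; continue with (13/553)
flip (13/553) -> (553/13): both odd, 13 mod 4 = 1, 553 mod 4 = 1, so the flip contributes +1; sign now -1
(553/13): 553 mod 13 = 7, so (553/13) = (7/13)
flip (7/13) -> (13/7): both odd, 7 mod 4 = 3, 13 mod 4 = 1, so the flip contributes +1; sign now -1
(13/7): 13 mod 7 = 6, so (13/7) = (6/7)
factor out 2^1: 6 = 2^1·3; with 7 mod 8 = 7, (2/7) = +1; sign now -1; continue with (3/7)
flip (3/7) -> (7/3): both odd, 3 mod 4 = 3, 7 mod 4 = 3, so the flip contributes -1; sign now +1
(7/3): 7 mod 3 = 1, so (7/3) = (1/3)
reached (1/3) = 1, so the symbol is +1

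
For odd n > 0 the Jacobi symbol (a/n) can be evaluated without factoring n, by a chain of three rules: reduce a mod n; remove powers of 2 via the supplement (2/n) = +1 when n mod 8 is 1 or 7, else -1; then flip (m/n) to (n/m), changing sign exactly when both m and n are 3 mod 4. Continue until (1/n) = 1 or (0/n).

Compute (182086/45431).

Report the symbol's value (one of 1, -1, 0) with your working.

0

(182086/45431): 182086 mod 45431 = 362, so (182086/45431) = (362/45431)
factor out 2^1: 362 = 2^1·181; with 45431 mod 8 = 7, (2/45431) = +1; sign now +1; continue with (181/45431)
flip (181/45431) -> (45431/181): both odd, 181 mod 4 = 1, 45431 mod 4 = 3, so the flip contributes +1; sign now +1
(45431/181): 45431 mod 181 = 0, so (45431/181) = (0/181)
reached (0/181); gcd(a, n) > 1, so (0/181) = 0 and the symbol is 0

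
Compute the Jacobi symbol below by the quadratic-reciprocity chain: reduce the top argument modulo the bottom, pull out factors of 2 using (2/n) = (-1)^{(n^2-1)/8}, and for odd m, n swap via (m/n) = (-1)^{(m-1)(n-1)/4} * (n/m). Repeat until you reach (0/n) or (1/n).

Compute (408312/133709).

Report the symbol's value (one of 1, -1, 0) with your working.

(408312/133709) = (7185/133709)   [reduce mod 133709]
reciprocity: (7185/133709) = +1·(133709/7185) since 7185 mod 4 = 1, 133709 mod 4 = 1; sign now +1
(133709/7185) = (4379/7185)   [reduce mod 7185]
reciprocity: (4379/7185) = +1·(7185/4379) since 4379 mod 4 = 3, 7185 mod 4 = 1; sign now +1
(7185/4379) = (2806/4379)   [reduce mod 4379]
2806 = 2^1·1403; (2/4379) = -1 since 4379 mod 8 = 3, so (2806/4379) = (-1)^1·(1403/4379); sign now -1
reciprocity: (1403/4379) = -1·(4379/1403) since 1403 mod 4 = 3, 4379 mod 4 = 3; sign now +1
(4379/1403) = (170/1403)   [reduce mod 1403]
170 = 2^1·85; (2/1403) = -1 since 1403 mod 8 = 3, so (170/1403) = (-1)^1·(85/1403); sign now -1
reciprocity: (85/1403) = +1·(1403/85) since 85 mod 4 = 1, 1403 mod 4 = 3; sign now -1
(1403/85) = (43/85)   [reduce mod 85]
reciprocity: (43/85) = +1·(85/43) since 43 mod 4 = 3, 85 mod 4 = 1; sign now -1
(85/43) = (42/43)   [reduce mod 43]
42 = 2^1·21; (2/43) = -1 since 43 mod 8 = 3, so (42/43) = (-1)^1·(21/43); sign now +1
reciprocity: (21/43) = +1·(43/21) since 21 mod 4 = 1, 43 mod 4 = 3; sign now +1
(43/21) = (1/21)   [reduce mod 21]
(1/21) = 1; final value = sign = +1

1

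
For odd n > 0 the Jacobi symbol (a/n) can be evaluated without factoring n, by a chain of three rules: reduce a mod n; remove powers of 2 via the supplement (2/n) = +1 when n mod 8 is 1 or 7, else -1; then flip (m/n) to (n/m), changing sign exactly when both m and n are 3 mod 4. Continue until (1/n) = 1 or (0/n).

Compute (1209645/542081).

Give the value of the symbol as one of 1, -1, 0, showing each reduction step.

(1209645/542081) = (125483/542081)   [reduce mod 542081]
reciprocity: (125483/542081) = +1·(542081/125483) since 125483 mod 4 = 3, 542081 mod 4 = 1; sign now +1
(542081/125483) = (40149/125483)   [reduce mod 125483]
reciprocity: (40149/125483) = +1·(125483/40149) since 40149 mod 4 = 1, 125483 mod 4 = 3; sign now +1
(125483/40149) = (5036/40149)   [reduce mod 40149]
5036 = 2^2·1259; (2/40149) = -1 since 40149 mod 8 = 5, so (5036/40149) = (-1)^2·(1259/40149); sign now +1
reciprocity: (1259/40149) = +1·(40149/1259) since 1259 mod 4 = 3, 40149 mod 4 = 1; sign now +1
(40149/1259) = (1120/1259)   [reduce mod 1259]
1120 = 2^5·35; (2/1259) = -1 since 1259 mod 8 = 3, so (1120/1259) = (-1)^5·(35/1259); sign now -1
reciprocity: (35/1259) = -1·(1259/35) since 35 mod 4 = 3, 1259 mod 4 = 3; sign now +1
(1259/35) = (34/35)   [reduce mod 35]
34 = 2^1·17; (2/35) = -1 since 35 mod 8 = 3, so (34/35) = (-1)^1·(17/35); sign now -1
reciprocity: (17/35) = +1·(35/17) since 17 mod 4 = 1, 35 mod 4 = 3; sign now -1
(35/17) = (1/17)   [reduce mod 17]
(1/17) = 1; final value = sign = -1

-1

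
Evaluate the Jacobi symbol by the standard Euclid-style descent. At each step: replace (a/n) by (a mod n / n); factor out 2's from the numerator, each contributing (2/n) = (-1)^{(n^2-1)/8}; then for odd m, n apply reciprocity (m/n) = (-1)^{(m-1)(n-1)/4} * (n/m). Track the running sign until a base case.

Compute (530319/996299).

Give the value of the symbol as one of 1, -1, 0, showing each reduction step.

reciprocity: (530319/996299) = -1·(996299/530319) since 530319 mod 4 = 3, 996299 mod 4 = 3; sign now -1
(996299/530319) = (465980/530319)   [reduce mod 530319]
465980 = 2^2·116495; (2/530319) = +1 since 530319 mod 8 = 7, so (465980/530319) = (+1)^2·(116495/530319); sign now -1
reciprocity: (116495/530319) = -1·(530319/116495) since 116495 mod 4 = 3, 530319 mod 4 = 3; sign now +1
(530319/116495) = (64339/116495)   [reduce mod 116495]
reciprocity: (64339/116495) = -1·(116495/64339) since 64339 mod 4 = 3, 116495 mod 4 = 3; sign now -1
(116495/64339) = (52156/64339)   [reduce mod 64339]
52156 = 2^2·13039; (2/64339) = -1 since 64339 mod 8 = 3, so (52156/64339) = (-1)^2·(13039/64339); sign now -1
reciprocity: (13039/64339) = -1·(64339/13039) since 13039 mod 4 = 3, 64339 mod 4 = 3; sign now +1
(64339/13039) = (12183/13039)   [reduce mod 13039]
reciprocity: (12183/13039) = -1·(13039/12183) since 12183 mod 4 = 3, 13039 mod 4 = 3; sign now -1
(13039/12183) = (856/12183)   [reduce mod 12183]
856 = 2^3·107; (2/12183) = +1 since 12183 mod 8 = 7, so (856/12183) = (+1)^3·(107/12183); sign now -1
reciprocity: (107/12183) = -1·(12183/107) since 107 mod 4 = 3, 12183 mod 4 = 3; sign now +1
(12183/107) = (92/107)   [reduce mod 107]
92 = 2^2·23; (2/107) = -1 since 107 mod 8 = 3, so (92/107) = (-1)^2·(23/107); sign now +1
reciprocity: (23/107) = -1·(107/23) since 23 mod 4 = 3, 107 mod 4 = 3; sign now -1
(107/23) = (15/23)   [reduce mod 23]
reciprocity: (15/23) = -1·(23/15) since 15 mod 4 = 3, 23 mod 4 = 3; sign now +1
(23/15) = (8/15)   [reduce mod 15]
8 = 2^3·1; (2/15) = +1 since 15 mod 8 = 7, so (8/15) = (+1)^3·(1/15); sign now +1
(1/15) = 1; final value = sign = +1

1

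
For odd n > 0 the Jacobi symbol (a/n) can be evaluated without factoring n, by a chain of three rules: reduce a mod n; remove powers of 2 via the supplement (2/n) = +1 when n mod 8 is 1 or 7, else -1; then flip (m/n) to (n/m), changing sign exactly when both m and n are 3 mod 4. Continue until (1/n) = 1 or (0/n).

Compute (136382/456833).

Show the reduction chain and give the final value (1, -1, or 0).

136382 = 2^1·68191; (2/456833) = +1 since 456833 mod 8 = 1, so (136382/456833) = (+1)^1·(68191/456833); sign now +1
reciprocity: (68191/456833) = +1·(456833/68191) since 68191 mod 4 = 3, 456833 mod 4 = 1; sign now +1
(456833/68191) = (47687/68191)   [reduce mod 68191]
reciprocity: (47687/68191) = -1·(68191/47687) since 47687 mod 4 = 3, 68191 mod 4 = 3; sign now -1
(68191/47687) = (20504/47687)   [reduce mod 47687]
20504 = 2^3·2563; (2/47687) = +1 since 47687 mod 8 = 7, so (20504/47687) = (+1)^3·(2563/47687); sign now -1
reciprocity: (2563/47687) = -1·(47687/2563) since 2563 mod 4 = 3, 47687 mod 4 = 3; sign now +1
(47687/2563) = (1553/2563)   [reduce mod 2563]
reciprocity: (1553/2563) = +1·(2563/1553) since 1553 mod 4 = 1, 2563 mod 4 = 3; sign now +1
(2563/1553) = (1010/1553)   [reduce mod 1553]
1010 = 2^1·505; (2/1553) = +1 since 1553 mod 8 = 1, so (1010/1553) = (+1)^1·(505/1553); sign now +1
reciprocity: (505/1553) = +1·(1553/505) since 505 mod 4 = 1, 1553 mod 4 = 1; sign now +1
(1553/505) = (38/505)   [reduce mod 505]
38 = 2^1·19; (2/505) = +1 since 505 mod 8 = 1, so (38/505) = (+1)^1·(19/505); sign now +1
reciprocity: (19/505) = +1·(505/19) since 19 mod 4 = 3, 505 mod 4 = 1; sign now +1
(505/19) = (11/19)   [reduce mod 19]
reciprocity: (11/19) = -1·(19/11) since 11 mod 4 = 3, 19 mod 4 = 3; sign now -1
(19/11) = (8/11)   [reduce mod 11]
8 = 2^3·1; (2/11) = -1 since 11 mod 8 = 3, so (8/11) = (-1)^3·(1/11); sign now +1
(1/11) = 1; final value = sign = +1

1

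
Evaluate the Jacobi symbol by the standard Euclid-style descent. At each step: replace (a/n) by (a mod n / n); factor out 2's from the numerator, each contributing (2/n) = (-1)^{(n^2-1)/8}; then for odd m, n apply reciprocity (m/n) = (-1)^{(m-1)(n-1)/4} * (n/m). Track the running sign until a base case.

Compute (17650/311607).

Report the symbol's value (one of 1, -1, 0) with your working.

1

17650 = 2^1·8825; (2/311607) = +1 since 311607 mod 8 = 7, so (17650/311607) = (+1)^1·(8825/311607); sign now +1
reciprocity: (8825/311607) = +1·(311607/8825) since 8825 mod 4 = 1, 311607 mod 4 = 3; sign now +1
(311607/8825) = (2732/8825)   [reduce mod 8825]
2732 = 2^2·683; (2/8825) = +1 since 8825 mod 8 = 1, so (2732/8825) = (+1)^2·(683/8825); sign now +1
reciprocity: (683/8825) = +1·(8825/683) since 683 mod 4 = 3, 8825 mod 4 = 1; sign now +1
(8825/683) = (629/683)   [reduce mod 683]
reciprocity: (629/683) = +1·(683/629) since 629 mod 4 = 1, 683 mod 4 = 3; sign now +1
(683/629) = (54/629)   [reduce mod 629]
54 = 2^1·27; (2/629) = -1 since 629 mod 8 = 5, so (54/629) = (-1)^1·(27/629); sign now -1
reciprocity: (27/629) = +1·(629/27) since 27 mod 4 = 3, 629 mod 4 = 1; sign now -1
(629/27) = (8/27)   [reduce mod 27]
8 = 2^3·1; (2/27) = -1 since 27 mod 8 = 3, so (8/27) = (-1)^3·(1/27); sign now +1
(1/27) = 1; final value = sign = +1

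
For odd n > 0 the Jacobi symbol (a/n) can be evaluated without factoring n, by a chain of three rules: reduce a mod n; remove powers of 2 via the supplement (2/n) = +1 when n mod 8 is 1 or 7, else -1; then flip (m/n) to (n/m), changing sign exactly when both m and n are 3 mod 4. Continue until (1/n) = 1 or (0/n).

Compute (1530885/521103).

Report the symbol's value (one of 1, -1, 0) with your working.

(1530885/521103): 1530885 mod 521103 = 488679, so (1530885/521103) = (488679/521103)
flip (488679/521103) -> (521103/488679): both odd, 488679 mod 4 = 3, 521103 mod 4 = 3, so the flip contributes -1; sign now -1
(521103/488679): 521103 mod 488679 = 32424, so (521103/488679) = (32424/488679)
factor out 2^3: 32424 = 2^3·4053; with 488679 mod 8 = 7, (2/488679) = +1; sign now -1; continue with (4053/488679)
flip (4053/488679) -> (488679/4053): both odd, 4053 mod 4 = 1, 488679 mod 4 = 3, so the flip contributes +1; sign now -1
(488679/4053): 488679 mod 4053 = 2319, so (488679/4053) = (2319/4053)
flip (2319/4053) -> (4053/2319): both odd, 2319 mod 4 = 3, 4053 mod 4 = 1, so the flip contributes +1; sign now -1
(4053/2319): 4053 mod 2319 = 1734, so (4053/2319) = (1734/2319)
factor out 2^1: 1734 = 2^1·867; with 2319 mod 8 = 7, (2/2319) = +1; sign now -1; continue with (867/2319)
flip (867/2319) -> (2319/867): both odd, 867 mod 4 = 3, 2319 mod 4 = 3, so the flip contributes -1; sign now +1
(2319/867): 2319 mod 867 = 585, so (2319/867) = (585/867)
flip (585/867) -> (867/585): both odd, 585 mod 4 = 1, 867 mod 4 = 3, so the flip contributes +1; sign now +1
(867/585): 867 mod 585 = 282, so (867/585) = (282/585)
factor out 2^1: 282 = 2^1·141; with 585 mod 8 = 1, (2/585) = +1; sign now +1; continue with (141/585)
flip (141/585) -> (585/141): both odd, 141 mod 4 = 1, 585 mod 4 = 1, so the flip contributes +1; sign now +1
(585/141): 585 mod 141 = 21, so (585/141) = (21/141)
flip (21/141) -> (141/21): both odd, 21 mod 4 = 1, 141 mod 4 = 1, so the flip contributes +1; sign now +1
(141/21): 141 mod 21 = 15, so (141/21) = (15/21)
flip (15/21) -> (21/15): both odd, 15 mod 4 = 3, 21 mod 4 = 1, so the flip contributes +1; sign now +1
(21/15): 21 mod 15 = 6, so (21/15) = (6/15)
factor out 2^1: 6 = 2^1·3; with 15 mod 8 = 7, (2/15) = +1; sign now +1; continue with (3/15)
flip (3/15) -> (15/3): both odd, 3 mod 4 = 3, 15 mod 4 = 3, so the flip contributes -1; sign now -1
(15/3): 15 mod 3 = 0, so (15/3) = (0/3)
reached (0/3); gcd(a, n) > 1, so (0/3) = 0 and the symbol is 0

0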